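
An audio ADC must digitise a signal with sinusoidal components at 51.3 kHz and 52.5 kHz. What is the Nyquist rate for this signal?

Highest-frequency component: 52.5 kHz.
Nyquist rate = 2 × 52.5 kHz = 105 kHz.

105 kHz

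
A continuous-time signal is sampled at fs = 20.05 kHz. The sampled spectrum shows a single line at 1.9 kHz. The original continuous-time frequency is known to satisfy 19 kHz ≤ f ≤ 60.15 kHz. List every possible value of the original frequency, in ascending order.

21.95 kHz, 38.2 kHz, 42 kHz, 58.25 kHz

Frequencies that alias to 1.9 kHz are k·fs ± 1.9 kHz for integer k ≥ 0.
k=0: 1.9 kHz.
k=1: 18.15 kHz, 21.95 kHz.
k=2: 38.2 kHz, 42 kHz.
k=3: 58.25 kHz, 62.05 kHz.
k=4: 78.3 kHz, 82.1 kHz.
Within [19 kHz, 60.15 kHz]: 21.95 kHz, 38.2 kHz, 42 kHz, 58.25 kHz.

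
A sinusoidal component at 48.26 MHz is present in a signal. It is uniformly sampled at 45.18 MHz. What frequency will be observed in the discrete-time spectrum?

48.26 MHz mod fs = 3.08 MHz.
3.08 MHz ≤ fs/2 = 22.59 MHz, appears at 3.08 MHz.

3.08 MHz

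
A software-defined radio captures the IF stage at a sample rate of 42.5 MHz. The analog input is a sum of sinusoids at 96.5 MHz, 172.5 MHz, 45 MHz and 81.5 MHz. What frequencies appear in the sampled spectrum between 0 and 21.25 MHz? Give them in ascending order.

2.5 MHz, 3.5 MHz, 11.5 MHz

fs/2 = 21.25 MHz.
96.5 MHz mod fs = 11.5 MHz.
11.5 MHz ≤ fs/2 = 21.25 MHz, appears at 11.5 MHz.
172.5 MHz mod fs = 2.5 MHz.
2.5 MHz ≤ fs/2 = 21.25 MHz, appears at 2.5 MHz.
45 MHz mod fs = 2.5 MHz.
2.5 MHz ≤ fs/2 = 21.25 MHz, appears at 2.5 MHz.
81.5 MHz mod fs = 39 MHz.
39 MHz > fs/2 = 21.25 MHz, folds to fs − 39 MHz = 3.5 MHz.
Distinct values: {2.5 MHz, 3.5 MHz, 11.5 MHz}.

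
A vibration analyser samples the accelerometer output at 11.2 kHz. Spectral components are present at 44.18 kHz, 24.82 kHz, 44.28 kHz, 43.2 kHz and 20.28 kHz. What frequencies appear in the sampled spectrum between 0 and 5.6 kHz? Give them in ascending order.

0.52 kHz, 0.62 kHz, 1.6 kHz, 2.12 kHz, 2.42 kHz

fs/2 = 5.6 kHz.
44.18 kHz mod fs = 10.58 kHz.
10.58 kHz > fs/2 = 5.6 kHz, folds to fs − 10.58 kHz = 0.62 kHz.
24.82 kHz mod fs = 2.42 kHz.
2.42 kHz ≤ fs/2 = 5.6 kHz, appears at 2.42 kHz.
44.28 kHz mod fs = 10.68 kHz.
10.68 kHz > fs/2 = 5.6 kHz, folds to fs − 10.68 kHz = 0.52 kHz.
43.2 kHz mod fs = 9.6 kHz.
9.6 kHz > fs/2 = 5.6 kHz, folds to fs − 9.6 kHz = 1.6 kHz.
20.28 kHz mod fs = 9.08 kHz.
9.08 kHz > fs/2 = 5.6 kHz, folds to fs − 9.08 kHz = 2.12 kHz.
Distinct values: {0.52 kHz, 0.62 kHz, 1.6 kHz, 2.12 kHz, 2.42 kHz}.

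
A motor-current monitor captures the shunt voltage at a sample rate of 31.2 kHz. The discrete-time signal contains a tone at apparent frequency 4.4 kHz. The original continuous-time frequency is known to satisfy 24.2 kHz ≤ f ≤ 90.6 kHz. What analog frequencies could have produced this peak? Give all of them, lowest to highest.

26.8 kHz, 35.6 kHz, 58 kHz, 66.8 kHz, 89.2 kHz

Frequencies that alias to 4.4 kHz are k·fs ± 4.4 kHz for integer k ≥ 0.
k=0: 4.4 kHz.
k=1: 26.8 kHz, 35.6 kHz.
k=2: 58 kHz, 66.8 kHz.
k=3: 89.2 kHz, 98 kHz.
k=4: 120.4 kHz, 129.2 kHz.
Within [24.2 kHz, 90.6 kHz]: 26.8 kHz, 35.6 kHz, 58 kHz, 66.8 kHz, 89.2 kHz.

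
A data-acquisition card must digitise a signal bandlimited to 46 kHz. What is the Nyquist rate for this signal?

92 kHz

Nyquist rate = 2 × 46 kHz = 92 kHz.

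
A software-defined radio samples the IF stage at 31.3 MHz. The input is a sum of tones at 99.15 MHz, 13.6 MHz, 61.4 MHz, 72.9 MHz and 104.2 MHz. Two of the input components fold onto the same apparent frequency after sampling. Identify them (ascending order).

72.9 MHz, 104.2 MHz

fs/2 = 15.65 MHz.
99.15 MHz mod fs = 5.25 MHz.
5.25 MHz ≤ fs/2 = 15.65 MHz, appears at 5.25 MHz.
13.6 MHz ≤ fs/2 = 15.65 MHz, passes unchanged.
61.4 MHz mod fs = 30.1 MHz.
30.1 MHz > fs/2 = 15.65 MHz, folds to fs − 30.1 MHz = 1.2 MHz.
72.9 MHz mod fs = 10.3 MHz.
10.3 MHz ≤ fs/2 = 15.65 MHz, appears at 10.3 MHz.
104.2 MHz mod fs = 10.3 MHz.
10.3 MHz ≤ fs/2 = 15.65 MHz, appears at 10.3 MHz.
72.9 MHz and 104.2 MHz both map to 10.3 MHz.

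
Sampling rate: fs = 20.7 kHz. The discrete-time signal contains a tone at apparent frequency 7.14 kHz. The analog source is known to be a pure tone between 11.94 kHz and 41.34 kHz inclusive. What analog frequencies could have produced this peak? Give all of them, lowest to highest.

13.56 kHz, 27.84 kHz, 34.26 kHz

Frequencies that alias to 7.14 kHz are k·fs ± 7.14 kHz for integer k ≥ 0.
k=0: 7.14 kHz.
k=1: 13.56 kHz, 27.84 kHz.
k=2: 34.26 kHz, 48.54 kHz.
k=3: 54.96 kHz, 69.24 kHz.
Within [11.94 kHz, 41.34 kHz]: 13.56 kHz, 27.84 kHz, 34.26 kHz.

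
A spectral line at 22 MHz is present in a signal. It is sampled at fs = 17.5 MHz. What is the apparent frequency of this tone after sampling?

4.5 MHz

22 MHz mod fs = 4.5 MHz.
4.5 MHz ≤ fs/2 = 8.75 MHz, appears at 4.5 MHz.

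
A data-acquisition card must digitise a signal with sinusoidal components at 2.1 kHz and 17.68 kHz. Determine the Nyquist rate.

35.36 kHz

Highest-frequency component: 17.68 kHz.
Nyquist rate = 2 × 17.68 kHz = 35.36 kHz.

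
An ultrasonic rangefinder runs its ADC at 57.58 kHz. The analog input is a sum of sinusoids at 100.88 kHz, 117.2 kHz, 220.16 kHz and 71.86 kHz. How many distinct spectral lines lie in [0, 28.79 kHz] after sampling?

fs/2 = 28.79 kHz.
100.88 kHz mod fs = 43.3 kHz.
43.3 kHz > fs/2 = 28.79 kHz, folds to fs − 43.3 kHz = 14.28 kHz.
117.2 kHz mod fs = 2.04 kHz.
2.04 kHz ≤ fs/2 = 28.79 kHz, appears at 2.04 kHz.
220.16 kHz mod fs = 47.42 kHz.
47.42 kHz > fs/2 = 28.79 kHz, folds to fs − 47.42 kHz = 10.16 kHz.
71.86 kHz mod fs = 14.28 kHz.
14.28 kHz ≤ fs/2 = 28.79 kHz, appears at 14.28 kHz.
Distinct values: {2.04 kHz, 10.16 kHz, 14.28 kHz} → 3.

3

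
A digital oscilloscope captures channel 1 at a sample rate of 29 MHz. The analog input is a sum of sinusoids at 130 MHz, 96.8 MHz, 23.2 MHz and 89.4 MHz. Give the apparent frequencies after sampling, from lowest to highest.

fs/2 = 14.5 MHz.
130 MHz mod fs = 14 MHz.
14 MHz ≤ fs/2 = 14.5 MHz, appears at 14 MHz.
96.8 MHz mod fs = 9.8 MHz.
9.8 MHz ≤ fs/2 = 14.5 MHz, appears at 9.8 MHz.
23.2 MHz > fs/2 = 14.5 MHz, folds to fs − 23.2 MHz = 5.8 MHz.
89.4 MHz mod fs = 2.4 MHz.
2.4 MHz ≤ fs/2 = 14.5 MHz, appears at 2.4 MHz.
Distinct values: {2.4 MHz, 5.8 MHz, 9.8 MHz, 14 MHz}.

2.4 MHz, 5.8 MHz, 9.8 MHz, 14 MHz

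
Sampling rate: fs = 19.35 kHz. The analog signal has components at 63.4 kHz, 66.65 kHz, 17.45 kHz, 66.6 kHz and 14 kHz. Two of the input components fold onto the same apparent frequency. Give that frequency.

5.35 kHz

fs/2 = 9.675 kHz.
63.4 kHz mod fs = 5.35 kHz.
5.35 kHz ≤ fs/2 = 9.675 kHz, appears at 5.35 kHz.
66.65 kHz mod fs = 8.6 kHz.
8.6 kHz ≤ fs/2 = 9.675 kHz, appears at 8.6 kHz.
17.45 kHz > fs/2 = 9.675 kHz, folds to fs − 17.45 kHz = 1.9 kHz.
66.6 kHz mod fs = 8.55 kHz.
8.55 kHz ≤ fs/2 = 9.675 kHz, appears at 8.55 kHz.
14 kHz > fs/2 = 9.675 kHz, folds to fs − 14 kHz = 5.35 kHz.
14 kHz and 63.4 kHz both map to 5.35 kHz.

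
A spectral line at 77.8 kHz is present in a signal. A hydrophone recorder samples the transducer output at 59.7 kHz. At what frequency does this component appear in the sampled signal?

18.1 kHz

77.8 kHz mod fs = 18.1 kHz.
18.1 kHz ≤ fs/2 = 29.85 kHz, appears at 18.1 kHz.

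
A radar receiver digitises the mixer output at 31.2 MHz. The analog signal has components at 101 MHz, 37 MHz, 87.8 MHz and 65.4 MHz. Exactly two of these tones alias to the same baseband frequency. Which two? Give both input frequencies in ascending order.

fs/2 = 15.6 MHz.
101 MHz mod fs = 7.4 MHz.
7.4 MHz ≤ fs/2 = 15.6 MHz, appears at 7.4 MHz.
37 MHz mod fs = 5.8 MHz.
5.8 MHz ≤ fs/2 = 15.6 MHz, appears at 5.8 MHz.
87.8 MHz mod fs = 25.4 MHz.
25.4 MHz > fs/2 = 15.6 MHz, folds to fs − 25.4 MHz = 5.8 MHz.
65.4 MHz mod fs = 3 MHz.
3 MHz ≤ fs/2 = 15.6 MHz, appears at 3 MHz.
37 MHz and 87.8 MHz both map to 5.8 MHz.

37 MHz, 87.8 MHz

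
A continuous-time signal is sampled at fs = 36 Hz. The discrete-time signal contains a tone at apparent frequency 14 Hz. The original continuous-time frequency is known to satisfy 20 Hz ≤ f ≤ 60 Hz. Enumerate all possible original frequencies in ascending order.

22 Hz, 50 Hz, 58 Hz

Frequencies that alias to 14 Hz are k·fs ± 14 Hz for integer k ≥ 0.
k=0: 14 Hz.
k=1: 22 Hz, 50 Hz.
k=2: 58 Hz, 86 Hz.
k=3: 94 Hz, 122 Hz.
Within [20 Hz, 60 Hz]: 22 Hz, 50 Hz, 58 Hz.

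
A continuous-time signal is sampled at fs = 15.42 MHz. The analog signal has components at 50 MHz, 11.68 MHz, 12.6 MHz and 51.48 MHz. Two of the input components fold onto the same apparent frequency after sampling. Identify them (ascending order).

fs/2 = 7.71 MHz.
50 MHz mod fs = 3.74 MHz.
3.74 MHz ≤ fs/2 = 7.71 MHz, appears at 3.74 MHz.
11.68 MHz > fs/2 = 7.71 MHz, folds to fs − 11.68 MHz = 3.74 MHz.
12.6 MHz > fs/2 = 7.71 MHz, folds to fs − 12.6 MHz = 2.82 MHz.
51.48 MHz mod fs = 5.22 MHz.
5.22 MHz ≤ fs/2 = 7.71 MHz, appears at 5.22 MHz.
11.68 MHz and 50 MHz both map to 3.74 MHz.

11.68 MHz, 50 MHz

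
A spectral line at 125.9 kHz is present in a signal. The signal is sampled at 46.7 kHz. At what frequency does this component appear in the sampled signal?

125.9 kHz mod fs = 32.5 kHz.
32.5 kHz > fs/2 = 23.35 kHz, folds to fs − 32.5 kHz = 14.2 kHz.

14.2 kHz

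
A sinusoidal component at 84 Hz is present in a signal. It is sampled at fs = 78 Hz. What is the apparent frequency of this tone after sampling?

6 Hz

84 Hz mod fs = 6 Hz.
6 Hz ≤ fs/2 = 39 Hz, appears at 6 Hz.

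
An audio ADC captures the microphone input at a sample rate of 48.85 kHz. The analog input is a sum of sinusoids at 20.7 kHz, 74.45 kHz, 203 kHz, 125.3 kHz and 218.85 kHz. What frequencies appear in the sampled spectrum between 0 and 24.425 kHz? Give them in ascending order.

7.6 kHz, 20.7 kHz, 21.25 kHz, 23.25 kHz, 23.45 kHz

fs/2 = 24.425 kHz.
20.7 kHz ≤ fs/2 = 24.425 kHz, passes unchanged.
74.45 kHz mod fs = 25.6 kHz.
25.6 kHz > fs/2 = 24.425 kHz, folds to fs − 25.6 kHz = 23.25 kHz.
203 kHz mod fs = 7.6 kHz.
7.6 kHz ≤ fs/2 = 24.425 kHz, appears at 7.6 kHz.
125.3 kHz mod fs = 27.6 kHz.
27.6 kHz > fs/2 = 24.425 kHz, folds to fs − 27.6 kHz = 21.25 kHz.
218.85 kHz mod fs = 23.45 kHz.
23.45 kHz ≤ fs/2 = 24.425 kHz, appears at 23.45 kHz.
Distinct values: {7.6 kHz, 20.7 kHz, 21.25 kHz, 23.25 kHz, 23.45 kHz}.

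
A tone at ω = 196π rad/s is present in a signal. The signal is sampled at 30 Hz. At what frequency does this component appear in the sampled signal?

ω = 196π rad/s → f = ω/(2π) = 98 Hz.
98 Hz mod fs = 8 Hz.
8 Hz ≤ fs/2 = 15 Hz, appears at 8 Hz.

8 Hz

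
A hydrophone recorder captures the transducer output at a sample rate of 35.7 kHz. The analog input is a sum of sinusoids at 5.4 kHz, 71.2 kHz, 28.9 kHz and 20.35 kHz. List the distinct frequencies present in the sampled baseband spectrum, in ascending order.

fs/2 = 17.85 kHz.
5.4 kHz ≤ fs/2 = 17.85 kHz, passes unchanged.
71.2 kHz mod fs = 35.5 kHz.
35.5 kHz > fs/2 = 17.85 kHz, folds to fs − 35.5 kHz = 0.2 kHz.
28.9 kHz > fs/2 = 17.85 kHz, folds to fs − 28.9 kHz = 6.8 kHz.
20.35 kHz > fs/2 = 17.85 kHz, folds to fs − 20.35 kHz = 15.35 kHz.
Distinct values: {0.2 kHz, 5.4 kHz, 6.8 kHz, 15.35 kHz}.

0.2 kHz, 5.4 kHz, 6.8 kHz, 15.35 kHz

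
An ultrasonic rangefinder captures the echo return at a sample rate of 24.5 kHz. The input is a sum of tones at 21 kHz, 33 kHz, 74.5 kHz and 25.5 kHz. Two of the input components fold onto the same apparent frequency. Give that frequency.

fs/2 = 12.25 kHz.
21 kHz > fs/2 = 12.25 kHz, folds to fs − 21 kHz = 3.5 kHz.
33 kHz mod fs = 8.5 kHz.
8.5 kHz ≤ fs/2 = 12.25 kHz, appears at 8.5 kHz.
74.5 kHz mod fs = 1 kHz.
1 kHz ≤ fs/2 = 12.25 kHz, appears at 1 kHz.
25.5 kHz mod fs = 1 kHz.
1 kHz ≤ fs/2 = 12.25 kHz, appears at 1 kHz.
25.5 kHz and 74.5 kHz both map to 1 kHz.

1 kHz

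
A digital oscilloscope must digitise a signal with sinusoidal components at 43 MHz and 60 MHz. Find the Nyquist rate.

Highest-frequency component: 60 MHz.
Nyquist rate = 2 × 60 MHz = 120 MHz.

120 MHz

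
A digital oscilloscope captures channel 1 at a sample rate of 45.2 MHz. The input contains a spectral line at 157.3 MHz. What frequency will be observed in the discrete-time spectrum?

157.3 MHz mod fs = 21.7 MHz.
21.7 MHz ≤ fs/2 = 22.6 MHz, appears at 21.7 MHz.

21.7 MHz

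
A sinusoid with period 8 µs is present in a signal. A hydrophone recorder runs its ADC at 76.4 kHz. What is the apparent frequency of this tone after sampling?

27.8 kHz

T = 8 µs → f = 1/T = 125 kHz.
125 kHz mod fs = 48.6 kHz.
48.6 kHz > fs/2 = 38.2 kHz, folds to fs − 48.6 kHz = 27.8 kHz.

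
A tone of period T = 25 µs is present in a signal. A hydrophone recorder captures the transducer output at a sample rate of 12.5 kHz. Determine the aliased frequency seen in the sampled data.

2.5 kHz

T = 25 µs → f = 1/T = 40 kHz.
40 kHz mod fs = 2.5 kHz.
2.5 kHz ≤ fs/2 = 6.25 kHz, appears at 2.5 kHz.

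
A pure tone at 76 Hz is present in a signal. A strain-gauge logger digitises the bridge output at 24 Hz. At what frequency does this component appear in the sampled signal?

76 Hz mod fs = 4 Hz.
4 Hz ≤ fs/2 = 12 Hz, appears at 4 Hz.

4 Hz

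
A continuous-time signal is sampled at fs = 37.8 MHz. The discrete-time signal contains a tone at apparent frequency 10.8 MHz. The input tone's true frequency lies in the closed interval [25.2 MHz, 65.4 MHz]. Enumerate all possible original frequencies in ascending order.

27 MHz, 48.6 MHz, 64.8 MHz

Frequencies that alias to 10.8 MHz are k·fs ± 10.8 MHz for integer k ≥ 0.
k=0: 10.8 MHz.
k=1: 27 MHz, 48.6 MHz.
k=2: 64.8 MHz, 86.4 MHz.
k=3: 102.6 MHz, 124.2 MHz.
Within [25.2 MHz, 65.4 MHz]: 27 MHz, 48.6 MHz, 64.8 MHz.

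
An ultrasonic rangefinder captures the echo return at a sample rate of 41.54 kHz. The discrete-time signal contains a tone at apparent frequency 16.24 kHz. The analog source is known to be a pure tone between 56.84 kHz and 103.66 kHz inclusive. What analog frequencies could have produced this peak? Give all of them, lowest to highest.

Frequencies that alias to 16.24 kHz are k·fs ± 16.24 kHz for integer k ≥ 0.
k=0: 16.24 kHz.
k=1: 25.3 kHz, 57.78 kHz.
k=2: 66.84 kHz, 99.32 kHz.
k=3: 108.38 kHz, 140.86 kHz.
Within [56.84 kHz, 103.66 kHz]: 57.78 kHz, 66.84 kHz, 99.32 kHz.

57.78 kHz, 66.84 kHz, 99.32 kHz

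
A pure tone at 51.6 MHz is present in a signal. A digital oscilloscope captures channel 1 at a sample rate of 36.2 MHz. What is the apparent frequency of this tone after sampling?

15.4 MHz

51.6 MHz mod fs = 15.4 MHz.
15.4 MHz ≤ fs/2 = 18.1 MHz, appears at 15.4 MHz.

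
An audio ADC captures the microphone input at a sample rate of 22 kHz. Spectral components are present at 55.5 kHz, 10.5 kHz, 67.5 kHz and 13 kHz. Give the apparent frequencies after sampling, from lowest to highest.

fs/2 = 11 kHz.
55.5 kHz mod fs = 11.5 kHz.
11.5 kHz > fs/2 = 11 kHz, folds to fs − 11.5 kHz = 10.5 kHz.
10.5 kHz ≤ fs/2 = 11 kHz, passes unchanged.
67.5 kHz mod fs = 1.5 kHz.
1.5 kHz ≤ fs/2 = 11 kHz, appears at 1.5 kHz.
13 kHz > fs/2 = 11 kHz, folds to fs − 13 kHz = 9 kHz.
Distinct values: {1.5 kHz, 9 kHz, 10.5 kHz}.

1.5 kHz, 9 kHz, 10.5 kHz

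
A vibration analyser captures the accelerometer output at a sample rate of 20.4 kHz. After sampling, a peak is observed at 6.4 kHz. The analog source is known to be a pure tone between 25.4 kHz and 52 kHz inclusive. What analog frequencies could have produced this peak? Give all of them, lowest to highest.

26.8 kHz, 34.4 kHz, 47.2 kHz

Frequencies that alias to 6.4 kHz are k·fs ± 6.4 kHz for integer k ≥ 0.
k=0: 6.4 kHz.
k=1: 14 kHz, 26.8 kHz.
k=2: 34.4 kHz, 47.2 kHz.
k=3: 54.8 kHz, 67.6 kHz.
Within [25.4 kHz, 52 kHz]: 26.8 kHz, 34.4 kHz, 47.2 kHz.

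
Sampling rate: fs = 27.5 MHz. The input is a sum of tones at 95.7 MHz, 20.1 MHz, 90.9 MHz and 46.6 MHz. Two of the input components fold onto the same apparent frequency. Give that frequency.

fs/2 = 13.75 MHz.
95.7 MHz mod fs = 13.2 MHz.
13.2 MHz ≤ fs/2 = 13.75 MHz, appears at 13.2 MHz.
20.1 MHz > fs/2 = 13.75 MHz, folds to fs − 20.1 MHz = 7.4 MHz.
90.9 MHz mod fs = 8.4 MHz.
8.4 MHz ≤ fs/2 = 13.75 MHz, appears at 8.4 MHz.
46.6 MHz mod fs = 19.1 MHz.
19.1 MHz > fs/2 = 13.75 MHz, folds to fs − 19.1 MHz = 8.4 MHz.
46.6 MHz and 90.9 MHz both map to 8.4 MHz.

8.4 MHz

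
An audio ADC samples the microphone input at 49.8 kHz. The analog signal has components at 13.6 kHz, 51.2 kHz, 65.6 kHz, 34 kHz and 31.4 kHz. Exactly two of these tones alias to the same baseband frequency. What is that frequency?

fs/2 = 24.9 kHz.
13.6 kHz ≤ fs/2 = 24.9 kHz, passes unchanged.
51.2 kHz mod fs = 1.4 kHz.
1.4 kHz ≤ fs/2 = 24.9 kHz, appears at 1.4 kHz.
65.6 kHz mod fs = 15.8 kHz.
15.8 kHz ≤ fs/2 = 24.9 kHz, appears at 15.8 kHz.
34 kHz > fs/2 = 24.9 kHz, folds to fs − 34 kHz = 15.8 kHz.
31.4 kHz > fs/2 = 24.9 kHz, folds to fs − 31.4 kHz = 18.4 kHz.
34 kHz and 65.6 kHz both map to 15.8 kHz.

15.8 kHz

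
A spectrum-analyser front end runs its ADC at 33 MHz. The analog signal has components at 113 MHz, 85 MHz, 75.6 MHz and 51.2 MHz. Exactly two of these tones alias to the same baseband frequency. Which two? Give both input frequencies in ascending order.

85 MHz, 113 MHz

fs/2 = 16.5 MHz.
113 MHz mod fs = 14 MHz.
14 MHz ≤ fs/2 = 16.5 MHz, appears at 14 MHz.
85 MHz mod fs = 19 MHz.
19 MHz > fs/2 = 16.5 MHz, folds to fs − 19 MHz = 14 MHz.
75.6 MHz mod fs = 9.6 MHz.
9.6 MHz ≤ fs/2 = 16.5 MHz, appears at 9.6 MHz.
51.2 MHz mod fs = 18.2 MHz.
18.2 MHz > fs/2 = 16.5 MHz, folds to fs − 18.2 MHz = 14.8 MHz.
85 MHz and 113 MHz both map to 14 MHz.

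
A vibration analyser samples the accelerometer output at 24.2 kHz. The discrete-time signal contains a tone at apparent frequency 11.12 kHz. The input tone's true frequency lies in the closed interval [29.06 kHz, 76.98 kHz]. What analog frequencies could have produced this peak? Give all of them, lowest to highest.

35.32 kHz, 37.28 kHz, 59.52 kHz, 61.48 kHz

Frequencies that alias to 11.12 kHz are k·fs ± 11.12 kHz for integer k ≥ 0.
k=0: 11.12 kHz.
k=1: 13.08 kHz, 35.32 kHz.
k=2: 37.28 kHz, 59.52 kHz.
k=3: 61.48 kHz, 83.72 kHz.
k=4: 85.68 kHz, 107.92 kHz.
Within [29.06 kHz, 76.98 kHz]: 35.32 kHz, 37.28 kHz, 59.52 kHz, 61.48 kHz.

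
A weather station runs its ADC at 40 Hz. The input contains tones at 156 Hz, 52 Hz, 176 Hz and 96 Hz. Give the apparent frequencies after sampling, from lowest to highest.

4 Hz, 12 Hz, 16 Hz

fs/2 = 20 Hz.
156 Hz mod fs = 36 Hz.
36 Hz > fs/2 = 20 Hz, folds to fs − 36 Hz = 4 Hz.
52 Hz mod fs = 12 Hz.
12 Hz ≤ fs/2 = 20 Hz, appears at 12 Hz.
176 Hz mod fs = 16 Hz.
16 Hz ≤ fs/2 = 20 Hz, appears at 16 Hz.
96 Hz mod fs = 16 Hz.
16 Hz ≤ fs/2 = 20 Hz, appears at 16 Hz.
Distinct values: {4 Hz, 12 Hz, 16 Hz}.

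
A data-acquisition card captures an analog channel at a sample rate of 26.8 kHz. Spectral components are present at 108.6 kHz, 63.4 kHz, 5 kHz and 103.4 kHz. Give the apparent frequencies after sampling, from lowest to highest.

1.4 kHz, 3.8 kHz, 5 kHz, 9.8 kHz

fs/2 = 13.4 kHz.
108.6 kHz mod fs = 1.4 kHz.
1.4 kHz ≤ fs/2 = 13.4 kHz, appears at 1.4 kHz.
63.4 kHz mod fs = 9.8 kHz.
9.8 kHz ≤ fs/2 = 13.4 kHz, appears at 9.8 kHz.
5 kHz ≤ fs/2 = 13.4 kHz, passes unchanged.
103.4 kHz mod fs = 23 kHz.
23 kHz > fs/2 = 13.4 kHz, folds to fs − 23 kHz = 3.8 kHz.
Distinct values: {1.4 kHz, 3.8 kHz, 5 kHz, 9.8 kHz}.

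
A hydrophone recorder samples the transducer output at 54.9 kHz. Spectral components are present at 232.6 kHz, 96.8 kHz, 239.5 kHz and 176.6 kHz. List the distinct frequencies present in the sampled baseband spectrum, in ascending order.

11.9 kHz, 13 kHz, 19.9 kHz

fs/2 = 27.45 kHz.
232.6 kHz mod fs = 13 kHz.
13 kHz ≤ fs/2 = 27.45 kHz, appears at 13 kHz.
96.8 kHz mod fs = 41.9 kHz.
41.9 kHz > fs/2 = 27.45 kHz, folds to fs − 41.9 kHz = 13 kHz.
239.5 kHz mod fs = 19.9 kHz.
19.9 kHz ≤ fs/2 = 27.45 kHz, appears at 19.9 kHz.
176.6 kHz mod fs = 11.9 kHz.
11.9 kHz ≤ fs/2 = 27.45 kHz, appears at 11.9 kHz.
Distinct values: {11.9 kHz, 13 kHz, 19.9 kHz}.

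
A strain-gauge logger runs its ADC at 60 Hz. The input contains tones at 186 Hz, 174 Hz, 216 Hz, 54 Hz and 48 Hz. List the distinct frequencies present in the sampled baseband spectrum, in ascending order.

fs/2 = 30 Hz.
186 Hz mod fs = 6 Hz.
6 Hz ≤ fs/2 = 30 Hz, appears at 6 Hz.
174 Hz mod fs = 54 Hz.
54 Hz > fs/2 = 30 Hz, folds to fs − 54 Hz = 6 Hz.
216 Hz mod fs = 36 Hz.
36 Hz > fs/2 = 30 Hz, folds to fs − 36 Hz = 24 Hz.
54 Hz > fs/2 = 30 Hz, folds to fs − 54 Hz = 6 Hz.
48 Hz > fs/2 = 30 Hz, folds to fs − 48 Hz = 12 Hz.
Distinct values: {6 Hz, 12 Hz, 24 Hz}.

6 Hz, 12 Hz, 24 Hz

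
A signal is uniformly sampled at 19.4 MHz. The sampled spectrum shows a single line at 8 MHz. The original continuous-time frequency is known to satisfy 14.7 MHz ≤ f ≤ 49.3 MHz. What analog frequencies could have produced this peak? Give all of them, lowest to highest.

Frequencies that alias to 8 MHz are k·fs ± 8 MHz for integer k ≥ 0.
k=0: 8 MHz.
k=1: 11.4 MHz, 27.4 MHz.
k=2: 30.8 MHz, 46.8 MHz.
k=3: 50.2 MHz, 66.2 MHz.
Within [14.7 MHz, 49.3 MHz]: 27.4 MHz, 30.8 MHz, 46.8 MHz.

27.4 MHz, 30.8 MHz, 46.8 MHz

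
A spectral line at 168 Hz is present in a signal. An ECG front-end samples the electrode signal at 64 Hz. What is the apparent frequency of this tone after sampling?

168 Hz mod fs = 40 Hz.
40 Hz > fs/2 = 32 Hz, folds to fs − 40 Hz = 24 Hz.

24 Hz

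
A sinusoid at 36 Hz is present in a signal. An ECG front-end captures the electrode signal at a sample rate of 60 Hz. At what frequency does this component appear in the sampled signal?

36 Hz > fs/2 = 30 Hz, folds to fs − 36 Hz = 24 Hz.

24 Hz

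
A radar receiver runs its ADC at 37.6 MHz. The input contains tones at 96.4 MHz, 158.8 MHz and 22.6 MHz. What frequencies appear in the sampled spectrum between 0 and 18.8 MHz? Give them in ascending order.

fs/2 = 18.8 MHz.
96.4 MHz mod fs = 21.2 MHz.
21.2 MHz > fs/2 = 18.8 MHz, folds to fs − 21.2 MHz = 16.4 MHz.
158.8 MHz mod fs = 8.4 MHz.
8.4 MHz ≤ fs/2 = 18.8 MHz, appears at 8.4 MHz.
22.6 MHz > fs/2 = 18.8 MHz, folds to fs − 22.6 MHz = 15 MHz.
Distinct values: {8.4 MHz, 15 MHz, 16.4 MHz}.

8.4 MHz, 15 MHz, 16.4 MHz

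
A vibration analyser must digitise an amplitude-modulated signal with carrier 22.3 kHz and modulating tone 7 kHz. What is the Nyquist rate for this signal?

AM sidebands sit at fc ± fm = 15.3 kHz and 29.3 kHz.
Highest-frequency component: 29.3 kHz.
Nyquist rate = 2 × 29.3 kHz = 58.6 kHz.

58.6 kHz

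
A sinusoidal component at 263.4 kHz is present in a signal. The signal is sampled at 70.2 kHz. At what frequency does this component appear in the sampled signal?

17.4 kHz

263.4 kHz mod fs = 52.8 kHz.
52.8 kHz > fs/2 = 35.1 kHz, folds to fs − 52.8 kHz = 17.4 kHz.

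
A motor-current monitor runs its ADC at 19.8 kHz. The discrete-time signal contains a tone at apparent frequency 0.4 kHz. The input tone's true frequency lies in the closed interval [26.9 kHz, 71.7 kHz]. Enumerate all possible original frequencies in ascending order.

Frequencies that alias to 0.4 kHz are k·fs ± 0.4 kHz for integer k ≥ 0.
k=0: 0.4 kHz.
k=1: 19.4 kHz, 20.2 kHz.
k=2: 39.2 kHz, 40 kHz.
k=3: 59 kHz, 59.8 kHz.
k=4: 78.8 kHz, 79.6 kHz.
Within [26.9 kHz, 71.7 kHz]: 39.2 kHz, 40 kHz, 59 kHz, 59.8 kHz.

39.2 kHz, 40 kHz, 59 kHz, 59.8 kHz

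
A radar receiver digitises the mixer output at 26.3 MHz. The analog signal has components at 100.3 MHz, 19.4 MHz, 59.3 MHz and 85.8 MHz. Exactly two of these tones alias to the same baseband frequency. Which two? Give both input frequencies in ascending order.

19.4 MHz, 85.8 MHz

fs/2 = 13.15 MHz.
100.3 MHz mod fs = 21.4 MHz.
21.4 MHz > fs/2 = 13.15 MHz, folds to fs − 21.4 MHz = 4.9 MHz.
19.4 MHz > fs/2 = 13.15 MHz, folds to fs − 19.4 MHz = 6.9 MHz.
59.3 MHz mod fs = 6.7 MHz.
6.7 MHz ≤ fs/2 = 13.15 MHz, appears at 6.7 MHz.
85.8 MHz mod fs = 6.9 MHz.
6.9 MHz ≤ fs/2 = 13.15 MHz, appears at 6.9 MHz.
19.4 MHz and 85.8 MHz both map to 6.9 MHz.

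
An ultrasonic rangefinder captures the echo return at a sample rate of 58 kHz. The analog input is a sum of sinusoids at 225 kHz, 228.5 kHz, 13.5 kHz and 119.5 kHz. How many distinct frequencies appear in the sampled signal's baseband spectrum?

3

fs/2 = 29 kHz.
225 kHz mod fs = 51 kHz.
51 kHz > fs/2 = 29 kHz, folds to fs − 51 kHz = 7 kHz.
228.5 kHz mod fs = 54.5 kHz.
54.5 kHz > fs/2 = 29 kHz, folds to fs − 54.5 kHz = 3.5 kHz.
13.5 kHz ≤ fs/2 = 29 kHz, passes unchanged.
119.5 kHz mod fs = 3.5 kHz.
3.5 kHz ≤ fs/2 = 29 kHz, appears at 3.5 kHz.
Distinct values: {3.5 kHz, 7 kHz, 13.5 kHz} → 3.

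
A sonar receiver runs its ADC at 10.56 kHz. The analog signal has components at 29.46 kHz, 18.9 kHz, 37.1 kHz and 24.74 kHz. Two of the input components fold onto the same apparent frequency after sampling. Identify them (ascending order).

fs/2 = 5.28 kHz.
29.46 kHz mod fs = 8.34 kHz.
8.34 kHz > fs/2 = 5.28 kHz, folds to fs − 8.34 kHz = 2.22 kHz.
18.9 kHz mod fs = 8.34 kHz.
8.34 kHz > fs/2 = 5.28 kHz, folds to fs − 8.34 kHz = 2.22 kHz.
37.1 kHz mod fs = 5.42 kHz.
5.42 kHz > fs/2 = 5.28 kHz, folds to fs − 5.42 kHz = 5.14 kHz.
24.74 kHz mod fs = 3.62 kHz.
3.62 kHz ≤ fs/2 = 5.28 kHz, appears at 3.62 kHz.
18.9 kHz and 29.46 kHz both map to 2.22 kHz.

18.9 kHz, 29.46 kHz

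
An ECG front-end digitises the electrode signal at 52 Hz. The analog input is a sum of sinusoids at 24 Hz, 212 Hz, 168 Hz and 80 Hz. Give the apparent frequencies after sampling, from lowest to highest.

4 Hz, 12 Hz, 24 Hz

fs/2 = 26 Hz.
24 Hz ≤ fs/2 = 26 Hz, passes unchanged.
212 Hz mod fs = 4 Hz.
4 Hz ≤ fs/2 = 26 Hz, appears at 4 Hz.
168 Hz mod fs = 12 Hz.
12 Hz ≤ fs/2 = 26 Hz, appears at 12 Hz.
80 Hz mod fs = 28 Hz.
28 Hz > fs/2 = 26 Hz, folds to fs − 28 Hz = 24 Hz.
Distinct values: {4 Hz, 12 Hz, 24 Hz}.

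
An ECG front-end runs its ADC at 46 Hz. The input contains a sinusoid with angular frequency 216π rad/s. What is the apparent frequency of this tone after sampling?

ω = 216π rad/s → f = ω/(2π) = 108 Hz.
108 Hz mod fs = 16 Hz.
16 Hz ≤ fs/2 = 23 Hz, appears at 16 Hz.

16 Hz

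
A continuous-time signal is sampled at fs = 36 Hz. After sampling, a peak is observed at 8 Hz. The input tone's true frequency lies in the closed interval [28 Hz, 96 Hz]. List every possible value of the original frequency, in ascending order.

28 Hz, 44 Hz, 64 Hz, 80 Hz

Frequencies that alias to 8 Hz are k·fs ± 8 Hz for integer k ≥ 0.
k=0: 8 Hz.
k=1: 28 Hz, 44 Hz.
k=2: 64 Hz, 80 Hz.
k=3: 100 Hz, 116 Hz.
Within [28 Hz, 96 Hz]: 28 Hz, 44 Hz, 64 Hz, 80 Hz.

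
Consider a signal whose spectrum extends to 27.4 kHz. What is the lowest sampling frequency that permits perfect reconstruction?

Nyquist rate = 2 × 27.4 kHz = 54.8 kHz.

54.8 kHz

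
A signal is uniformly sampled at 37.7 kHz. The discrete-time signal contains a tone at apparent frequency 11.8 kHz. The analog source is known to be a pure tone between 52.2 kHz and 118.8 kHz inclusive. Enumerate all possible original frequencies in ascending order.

Frequencies that alias to 11.8 kHz are k·fs ± 11.8 kHz for integer k ≥ 0.
k=0: 11.8 kHz.
k=1: 25.9 kHz, 49.5 kHz.
k=2: 63.6 kHz, 87.2 kHz.
k=3: 101.3 kHz, 124.9 kHz.
k=4: 139 kHz, 162.6 kHz.
Within [52.2 kHz, 118.8 kHz]: 63.6 kHz, 87.2 kHz, 101.3 kHz.

63.6 kHz, 87.2 kHz, 101.3 kHz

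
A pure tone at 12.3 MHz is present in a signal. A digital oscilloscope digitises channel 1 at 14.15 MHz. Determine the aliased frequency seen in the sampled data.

1.85 MHz

12.3 MHz > fs/2 = 7.075 MHz, folds to fs − 12.3 MHz = 1.85 MHz.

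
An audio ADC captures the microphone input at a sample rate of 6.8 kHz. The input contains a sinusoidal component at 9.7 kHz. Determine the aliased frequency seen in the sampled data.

2.9 kHz

9.7 kHz mod fs = 2.9 kHz.
2.9 kHz ≤ fs/2 = 3.4 kHz, appears at 2.9 kHz.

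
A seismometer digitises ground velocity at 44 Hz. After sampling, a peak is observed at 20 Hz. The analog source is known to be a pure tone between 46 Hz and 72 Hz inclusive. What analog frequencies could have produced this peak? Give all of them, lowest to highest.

64 Hz, 68 Hz

Frequencies that alias to 20 Hz are k·fs ± 20 Hz for integer k ≥ 0.
k=0: 20 Hz.
k=1: 24 Hz, 64 Hz.
k=2: 68 Hz, 108 Hz.
k=3: 112 Hz, 152 Hz.
Within [46 Hz, 72 Hz]: 64 Hz, 68 Hz.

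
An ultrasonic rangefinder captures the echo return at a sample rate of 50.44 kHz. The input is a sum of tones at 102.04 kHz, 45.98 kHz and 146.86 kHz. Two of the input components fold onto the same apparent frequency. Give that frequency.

fs/2 = 25.22 kHz.
102.04 kHz mod fs = 1.16 kHz.
1.16 kHz ≤ fs/2 = 25.22 kHz, appears at 1.16 kHz.
45.98 kHz > fs/2 = 25.22 kHz, folds to fs − 45.98 kHz = 4.46 kHz.
146.86 kHz mod fs = 45.98 kHz.
45.98 kHz > fs/2 = 25.22 kHz, folds to fs − 45.98 kHz = 4.46 kHz.
45.98 kHz and 146.86 kHz both map to 4.46 kHz.

4.46 kHz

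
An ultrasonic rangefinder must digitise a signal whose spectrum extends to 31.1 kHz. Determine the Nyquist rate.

62.2 kHz

Nyquist rate = 2 × 31.1 kHz = 62.2 kHz.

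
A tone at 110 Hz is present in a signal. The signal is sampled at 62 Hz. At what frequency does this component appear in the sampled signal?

110 Hz mod fs = 48 Hz.
48 Hz > fs/2 = 31 Hz, folds to fs − 48 Hz = 14 Hz.

14 Hz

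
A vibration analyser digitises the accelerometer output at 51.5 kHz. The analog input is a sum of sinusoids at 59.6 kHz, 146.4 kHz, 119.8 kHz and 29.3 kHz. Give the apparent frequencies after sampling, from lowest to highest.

8.1 kHz, 16.8 kHz, 22.2 kHz

fs/2 = 25.75 kHz.
59.6 kHz mod fs = 8.1 kHz.
8.1 kHz ≤ fs/2 = 25.75 kHz, appears at 8.1 kHz.
146.4 kHz mod fs = 43.4 kHz.
43.4 kHz > fs/2 = 25.75 kHz, folds to fs − 43.4 kHz = 8.1 kHz.
119.8 kHz mod fs = 16.8 kHz.
16.8 kHz ≤ fs/2 = 25.75 kHz, appears at 16.8 kHz.
29.3 kHz > fs/2 = 25.75 kHz, folds to fs − 29.3 kHz = 22.2 kHz.
Distinct values: {8.1 kHz, 16.8 kHz, 22.2 kHz}.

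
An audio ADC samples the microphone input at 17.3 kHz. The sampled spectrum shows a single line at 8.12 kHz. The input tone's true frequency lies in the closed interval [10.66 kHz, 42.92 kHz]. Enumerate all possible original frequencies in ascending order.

Frequencies that alias to 8.12 kHz are k·fs ± 8.12 kHz for integer k ≥ 0.
k=0: 8.12 kHz.
k=1: 9.18 kHz, 25.42 kHz.
k=2: 26.48 kHz, 42.72 kHz.
k=3: 43.78 kHz, 60.02 kHz.
Within [10.66 kHz, 42.92 kHz]: 25.42 kHz, 26.48 kHz, 42.72 kHz.

25.42 kHz, 26.48 kHz, 42.72 kHz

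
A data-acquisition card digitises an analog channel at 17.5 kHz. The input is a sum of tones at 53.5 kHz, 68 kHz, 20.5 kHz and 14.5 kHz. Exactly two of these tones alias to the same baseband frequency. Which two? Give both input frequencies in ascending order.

14.5 kHz, 20.5 kHz

fs/2 = 8.75 kHz.
53.5 kHz mod fs = 1 kHz.
1 kHz ≤ fs/2 = 8.75 kHz, appears at 1 kHz.
68 kHz mod fs = 15.5 kHz.
15.5 kHz > fs/2 = 8.75 kHz, folds to fs − 15.5 kHz = 2 kHz.
20.5 kHz mod fs = 3 kHz.
3 kHz ≤ fs/2 = 8.75 kHz, appears at 3 kHz.
14.5 kHz > fs/2 = 8.75 kHz, folds to fs − 14.5 kHz = 3 kHz.
14.5 kHz and 20.5 kHz both map to 3 kHz.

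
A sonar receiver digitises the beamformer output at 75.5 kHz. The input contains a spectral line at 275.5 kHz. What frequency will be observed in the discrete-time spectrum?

275.5 kHz mod fs = 49 kHz.
49 kHz > fs/2 = 37.75 kHz, folds to fs − 49 kHz = 26.5 kHz.

26.5 kHz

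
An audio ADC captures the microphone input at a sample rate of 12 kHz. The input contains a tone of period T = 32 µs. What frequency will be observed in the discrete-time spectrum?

T = 32 µs → f = 1/T = 31.25 kHz.
31.25 kHz mod fs = 7.25 kHz.
7.25 kHz > fs/2 = 6 kHz, folds to fs − 7.25 kHz = 4.75 kHz.

4.75 kHz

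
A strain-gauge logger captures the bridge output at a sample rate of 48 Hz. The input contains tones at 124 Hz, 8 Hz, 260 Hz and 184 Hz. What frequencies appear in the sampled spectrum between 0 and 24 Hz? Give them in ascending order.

8 Hz, 20 Hz

fs/2 = 24 Hz.
124 Hz mod fs = 28 Hz.
28 Hz > fs/2 = 24 Hz, folds to fs − 28 Hz = 20 Hz.
8 Hz ≤ fs/2 = 24 Hz, passes unchanged.
260 Hz mod fs = 20 Hz.
20 Hz ≤ fs/2 = 24 Hz, appears at 20 Hz.
184 Hz mod fs = 40 Hz.
40 Hz > fs/2 = 24 Hz, folds to fs − 40 Hz = 8 Hz.
Distinct values: {8 Hz, 20 Hz}.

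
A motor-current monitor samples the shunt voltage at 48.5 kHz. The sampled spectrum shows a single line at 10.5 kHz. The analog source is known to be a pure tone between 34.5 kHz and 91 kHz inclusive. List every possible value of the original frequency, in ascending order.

38 kHz, 59 kHz, 86.5 kHz

Frequencies that alias to 10.5 kHz are k·fs ± 10.5 kHz for integer k ≥ 0.
k=0: 10.5 kHz.
k=1: 38 kHz, 59 kHz.
k=2: 86.5 kHz, 107.5 kHz.
k=3: 135 kHz, 156 kHz.
Within [34.5 kHz, 91 kHz]: 38 kHz, 59 kHz, 86.5 kHz.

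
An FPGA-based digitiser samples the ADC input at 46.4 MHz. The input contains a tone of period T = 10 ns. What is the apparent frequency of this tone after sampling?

T = 10 ns → f = 1/T = 100 MHz.
100 MHz mod fs = 7.2 MHz.
7.2 MHz ≤ fs/2 = 23.2 MHz, appears at 7.2 MHz.

7.2 MHz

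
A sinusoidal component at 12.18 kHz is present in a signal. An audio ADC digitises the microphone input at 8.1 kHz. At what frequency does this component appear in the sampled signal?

12.18 kHz mod fs = 4.08 kHz.
4.08 kHz > fs/2 = 4.05 kHz, folds to fs − 4.08 kHz = 4.02 kHz.

4.02 kHz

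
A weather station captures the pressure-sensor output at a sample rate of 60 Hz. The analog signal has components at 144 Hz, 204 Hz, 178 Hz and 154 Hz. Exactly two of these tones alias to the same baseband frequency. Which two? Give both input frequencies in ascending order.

144 Hz, 204 Hz

fs/2 = 30 Hz.
144 Hz mod fs = 24 Hz.
24 Hz ≤ fs/2 = 30 Hz, appears at 24 Hz.
204 Hz mod fs = 24 Hz.
24 Hz ≤ fs/2 = 30 Hz, appears at 24 Hz.
178 Hz mod fs = 58 Hz.
58 Hz > fs/2 = 30 Hz, folds to fs − 58 Hz = 2 Hz.
154 Hz mod fs = 34 Hz.
34 Hz > fs/2 = 30 Hz, folds to fs − 34 Hz = 26 Hz.
144 Hz and 204 Hz both map to 24 Hz.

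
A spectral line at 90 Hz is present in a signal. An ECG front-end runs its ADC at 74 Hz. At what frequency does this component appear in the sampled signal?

90 Hz mod fs = 16 Hz.
16 Hz ≤ fs/2 = 37 Hz, appears at 16 Hz.

16 Hz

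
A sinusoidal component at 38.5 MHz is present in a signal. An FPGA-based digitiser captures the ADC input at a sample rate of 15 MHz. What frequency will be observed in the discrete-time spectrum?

38.5 MHz mod fs = 8.5 MHz.
8.5 MHz > fs/2 = 7.5 MHz, folds to fs − 8.5 MHz = 6.5 MHz.

6.5 MHz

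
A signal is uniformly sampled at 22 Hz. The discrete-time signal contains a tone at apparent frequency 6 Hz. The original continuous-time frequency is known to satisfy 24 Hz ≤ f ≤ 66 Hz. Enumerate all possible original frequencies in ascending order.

Frequencies that alias to 6 Hz are k·fs ± 6 Hz for integer k ≥ 0.
k=0: 6 Hz.
k=1: 16 Hz, 28 Hz.
k=2: 38 Hz, 50 Hz.
k=3: 60 Hz, 72 Hz.
k=4: 82 Hz, 94 Hz.
Within [24 Hz, 66 Hz]: 28 Hz, 38 Hz, 50 Hz, 60 Hz.

28 Hz, 38 Hz, 50 Hz, 60 Hz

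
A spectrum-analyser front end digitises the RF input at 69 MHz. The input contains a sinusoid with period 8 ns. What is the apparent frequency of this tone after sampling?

T = 8 ns → f = 1/T = 125 MHz.
125 MHz mod fs = 56 MHz.
56 MHz > fs/2 = 34.5 MHz, folds to fs − 56 MHz = 13 MHz.

13 MHz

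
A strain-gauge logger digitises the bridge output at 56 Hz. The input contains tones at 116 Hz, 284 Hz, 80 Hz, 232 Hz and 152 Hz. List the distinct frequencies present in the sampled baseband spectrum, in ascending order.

fs/2 = 28 Hz.
116 Hz mod fs = 4 Hz.
4 Hz ≤ fs/2 = 28 Hz, appears at 4 Hz.
284 Hz mod fs = 4 Hz.
4 Hz ≤ fs/2 = 28 Hz, appears at 4 Hz.
80 Hz mod fs = 24 Hz.
24 Hz ≤ fs/2 = 28 Hz, appears at 24 Hz.
232 Hz mod fs = 8 Hz.
8 Hz ≤ fs/2 = 28 Hz, appears at 8 Hz.
152 Hz mod fs = 40 Hz.
40 Hz > fs/2 = 28 Hz, folds to fs − 40 Hz = 16 Hz.
Distinct values: {4 Hz, 8 Hz, 16 Hz, 24 Hz}.

4 Hz, 8 Hz, 16 Hz, 24 Hz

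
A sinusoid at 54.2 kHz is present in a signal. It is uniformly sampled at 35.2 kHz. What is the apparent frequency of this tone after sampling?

54.2 kHz mod fs = 19 kHz.
19 kHz > fs/2 = 17.6 kHz, folds to fs − 19 kHz = 16.2 kHz.

16.2 kHz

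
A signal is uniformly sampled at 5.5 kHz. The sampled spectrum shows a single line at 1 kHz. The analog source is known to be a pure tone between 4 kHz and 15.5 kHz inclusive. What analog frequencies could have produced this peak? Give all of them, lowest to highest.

4.5 kHz, 6.5 kHz, 10 kHz, 12 kHz, 15.5 kHz

Frequencies that alias to 1 kHz are k·fs ± 1 kHz for integer k ≥ 0.
k=0: 1 kHz.
k=1: 4.5 kHz, 6.5 kHz.
k=2: 10 kHz, 12 kHz.
k=3: 15.5 kHz, 17.5 kHz.
k=4: 21 kHz, 23 kHz.
Within [4 kHz, 15.5 kHz]: 4.5 kHz, 6.5 kHz, 10 kHz, 12 kHz, 15.5 kHz.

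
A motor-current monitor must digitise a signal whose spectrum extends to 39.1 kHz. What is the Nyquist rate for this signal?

Nyquist rate = 2 × 39.1 kHz = 78.2 kHz.

78.2 kHz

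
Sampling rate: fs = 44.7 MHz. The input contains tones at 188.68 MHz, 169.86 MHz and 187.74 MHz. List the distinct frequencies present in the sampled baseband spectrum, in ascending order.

fs/2 = 22.35 MHz.
188.68 MHz mod fs = 9.88 MHz.
9.88 MHz ≤ fs/2 = 22.35 MHz, appears at 9.88 MHz.
169.86 MHz mod fs = 35.76 MHz.
35.76 MHz > fs/2 = 22.35 MHz, folds to fs − 35.76 MHz = 8.94 MHz.
187.74 MHz mod fs = 8.94 MHz.
8.94 MHz ≤ fs/2 = 22.35 MHz, appears at 8.94 MHz.
Distinct values: {8.94 MHz, 9.88 MHz}.

8.94 MHz, 9.88 MHz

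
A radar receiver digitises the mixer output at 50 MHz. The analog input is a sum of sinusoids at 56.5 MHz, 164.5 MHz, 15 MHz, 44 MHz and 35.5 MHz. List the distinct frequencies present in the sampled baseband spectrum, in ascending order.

6 MHz, 6.5 MHz, 14.5 MHz, 15 MHz

fs/2 = 25 MHz.
56.5 MHz mod fs = 6.5 MHz.
6.5 MHz ≤ fs/2 = 25 MHz, appears at 6.5 MHz.
164.5 MHz mod fs = 14.5 MHz.
14.5 MHz ≤ fs/2 = 25 MHz, appears at 14.5 MHz.
15 MHz ≤ fs/2 = 25 MHz, passes unchanged.
44 MHz > fs/2 = 25 MHz, folds to fs − 44 MHz = 6 MHz.
35.5 MHz > fs/2 = 25 MHz, folds to fs − 35.5 MHz = 14.5 MHz.
Distinct values: {6 MHz, 6.5 MHz, 14.5 MHz, 15 MHz}.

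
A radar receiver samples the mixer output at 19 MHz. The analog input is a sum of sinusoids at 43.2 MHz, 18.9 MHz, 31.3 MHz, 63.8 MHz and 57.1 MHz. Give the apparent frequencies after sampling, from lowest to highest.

0.1 MHz, 5.2 MHz, 6.7 MHz, 6.8 MHz

fs/2 = 9.5 MHz.
43.2 MHz mod fs = 5.2 MHz.
5.2 MHz ≤ fs/2 = 9.5 MHz, appears at 5.2 MHz.
18.9 MHz > fs/2 = 9.5 MHz, folds to fs − 18.9 MHz = 0.1 MHz.
31.3 MHz mod fs = 12.3 MHz.
12.3 MHz > fs/2 = 9.5 MHz, folds to fs − 12.3 MHz = 6.7 MHz.
63.8 MHz mod fs = 6.8 MHz.
6.8 MHz ≤ fs/2 = 9.5 MHz, appears at 6.8 MHz.
57.1 MHz mod fs = 0.1 MHz.
0.1 MHz ≤ fs/2 = 9.5 MHz, appears at 0.1 MHz.
Distinct values: {0.1 MHz, 5.2 MHz, 6.7 MHz, 6.8 MHz}.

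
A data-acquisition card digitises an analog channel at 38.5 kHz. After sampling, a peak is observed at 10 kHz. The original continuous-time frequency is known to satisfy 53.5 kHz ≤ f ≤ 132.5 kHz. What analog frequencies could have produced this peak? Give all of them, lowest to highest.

67 kHz, 87 kHz, 105.5 kHz, 125.5 kHz

Frequencies that alias to 10 kHz are k·fs ± 10 kHz for integer k ≥ 0.
k=0: 10 kHz.
k=1: 28.5 kHz, 48.5 kHz.
k=2: 67 kHz, 87 kHz.
k=3: 105.5 kHz, 125.5 kHz.
k=4: 144 kHz, 164 kHz.
Within [53.5 kHz, 132.5 kHz]: 67 kHz, 87 kHz, 105.5 kHz, 125.5 kHz.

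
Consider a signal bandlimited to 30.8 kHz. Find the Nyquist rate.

61.6 kHz

Nyquist rate = 2 × 30.8 kHz = 61.6 kHz.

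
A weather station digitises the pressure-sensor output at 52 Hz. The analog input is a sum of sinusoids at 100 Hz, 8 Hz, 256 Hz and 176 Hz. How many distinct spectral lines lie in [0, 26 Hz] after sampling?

3

fs/2 = 26 Hz.
100 Hz mod fs = 48 Hz.
48 Hz > fs/2 = 26 Hz, folds to fs − 48 Hz = 4 Hz.
8 Hz ≤ fs/2 = 26 Hz, passes unchanged.
256 Hz mod fs = 48 Hz.
48 Hz > fs/2 = 26 Hz, folds to fs − 48 Hz = 4 Hz.
176 Hz mod fs = 20 Hz.
20 Hz ≤ fs/2 = 26 Hz, appears at 20 Hz.
Distinct values: {4 Hz, 8 Hz, 20 Hz} → 3.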